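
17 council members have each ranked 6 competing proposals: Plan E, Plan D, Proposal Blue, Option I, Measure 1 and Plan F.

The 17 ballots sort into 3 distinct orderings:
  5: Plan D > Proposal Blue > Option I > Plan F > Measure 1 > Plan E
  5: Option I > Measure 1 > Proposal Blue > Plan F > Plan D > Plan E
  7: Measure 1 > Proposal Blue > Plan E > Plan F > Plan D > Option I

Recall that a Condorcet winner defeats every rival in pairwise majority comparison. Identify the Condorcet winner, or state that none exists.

none

Pairwise majorities:
Plan E vs Plan D: Plan E is ranked higher on 7 ballots, Plan D on 10. Plan D wins 10–7.
Plan E vs Proposal Blue: 0 for Plan E, 17 for Proposal Blue — Proposal Blue by 17–0.
Plan E vs Option I: Plan E preferred on 7 ballots; Option I wins 10–7.
Plan E vs Measure 1: Plan E is ranked higher on 0 ballots, Measure 1 on 17. Measure 1 wins 17–0.
Plan E vs Plan F: 7 to 10, Plan F.
Plan D vs Proposal Blue: Plan D preferred on 5 ballots; Proposal Blue wins 12–5.
Plan D vs Option I: Plan D is ranked higher on 5+7 = 12 ballots, Option I on 5. Plan D wins 12–5.
Plan D vs Measure 1: 5 to 12, Measure 1.
Plan D vs Plan F: 5 to 12, Plan F.
Proposal Blue vs Option I: Proposal Blue preferred on 5+7 = 12 ballots; Proposal Blue wins 12–5.
Proposal Blue vs Measure 1: Proposal Blue preferred on 5 ballots; Measure 1 wins 12–5.
Proposal Blue vs Plan F: 17 to 0, Proposal Blue.
Option I vs Measure 1: Option I is ranked higher on 5+5 = 10 ballots, Measure 1 on 7. Option I wins 10–7.
Option I vs Plan F: Option I is ranked higher on 5+5 = 10 ballots, Plan F on 7. Option I wins 10–7.
Measure 1 vs Plan F: Measure 1 preferred on 5+7 = 12 ballots; Measure 1 wins 12–5.
No option is unbeaten: Plan E loses to Plan D; Plan D loses to Proposal Blue; Proposal Blue loses to Measure 1; Option I loses to Plan D; Measure 1 loses to Option I; Plan F loses to Proposal Blue. In particular Plan D beats Option I beats Measure 1 beats Plan D is a majority cycle — no Condorcet winner exists.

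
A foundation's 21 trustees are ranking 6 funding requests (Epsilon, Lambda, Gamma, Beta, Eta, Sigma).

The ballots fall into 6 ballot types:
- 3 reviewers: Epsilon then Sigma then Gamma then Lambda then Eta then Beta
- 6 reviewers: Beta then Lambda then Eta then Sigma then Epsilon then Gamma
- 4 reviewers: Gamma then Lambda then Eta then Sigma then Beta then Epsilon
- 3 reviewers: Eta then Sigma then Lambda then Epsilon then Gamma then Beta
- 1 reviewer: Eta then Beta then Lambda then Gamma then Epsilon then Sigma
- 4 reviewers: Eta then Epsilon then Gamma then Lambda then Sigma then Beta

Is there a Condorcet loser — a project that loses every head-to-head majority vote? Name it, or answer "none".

Head-to-head results (21 reviewers):
Epsilon vs Lambda: Epsilon is ranked higher on 3+4 = 7 ballots, Lambda on 14. Lambda wins 14–7.
Epsilon vs Gamma: 16 to 5, Epsilon.
Epsilon vs Beta: 10 to 11, Beta.
Epsilon vs Eta: Epsilon preferred on 3 ballots; Eta wins 18–3.
Epsilon–Sigma: Sigma 13–8.
Lambda vs Gamma: Lambda preferred on 6+3+1 = 10 ballots; Gamma wins 11–10.
Lambda vs Beta: Lambda preferred on 3+4+3+4 = 14 ballots; Lambda wins 14–7.
Lambda vs Eta: 13 to 8, Lambda.
Lambda vs Sigma: Lambda wins 15–6.
Gamma vs Beta: Gamma wins 14–7.
Gamma–Eta: Eta 14–7.
Gamma vs Sigma: 9 to 12, Sigma.
Beta vs Eta: Eta, 15–6.
Beta vs Sigma: Sigma wins 14–7.
Eta vs Sigma: Eta, 18–3.
Every project wins at least one matchup (Epsilon beats Gamma; Lambda beats Epsilon; Gamma beats Lambda; Beta beats Epsilon; Eta beats Epsilon; Sigma beats Epsilon), so there is no Condorcet loser.

none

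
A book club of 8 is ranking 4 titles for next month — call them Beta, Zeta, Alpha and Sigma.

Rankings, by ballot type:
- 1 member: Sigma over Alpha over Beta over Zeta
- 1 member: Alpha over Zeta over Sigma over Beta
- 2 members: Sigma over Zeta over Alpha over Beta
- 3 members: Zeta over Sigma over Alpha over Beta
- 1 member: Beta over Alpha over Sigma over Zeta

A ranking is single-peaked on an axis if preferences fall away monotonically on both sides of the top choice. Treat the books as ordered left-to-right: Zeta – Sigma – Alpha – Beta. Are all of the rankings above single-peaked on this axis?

no

Axis positions: Zeta=1, Sigma=2, Alpha=3, Beta=4.
Ballot type 1 (peak Sigma at position 2): ranking walks positions 2-3-4-1, expanding outward from the peak — single-peaked.
Ballot type 2: ranking walks positions 3-1-2-4; Zeta is ranked above Sigma even though Sigma lies between Zeta and the peak Alpha on the axis — preferences dip and rise again. Not single-peaked.
Ballot type 3 (peak Sigma at position 2): ranking walks positions 2-1-3-4, expanding outward from the peak — single-peaked.
Ballot type 4 (peak Zeta at position 1): ranking walks positions 1-2-3-4, expanding outward from the peak — single-peaked.
Ballot type 5 (peak Beta at position 4): ranking walks positions 4-3-2-1, expanding outward from the peak — single-peaked.
Ballot type 2 violates single-peakedness, so the profile is not single-peaked on this axis.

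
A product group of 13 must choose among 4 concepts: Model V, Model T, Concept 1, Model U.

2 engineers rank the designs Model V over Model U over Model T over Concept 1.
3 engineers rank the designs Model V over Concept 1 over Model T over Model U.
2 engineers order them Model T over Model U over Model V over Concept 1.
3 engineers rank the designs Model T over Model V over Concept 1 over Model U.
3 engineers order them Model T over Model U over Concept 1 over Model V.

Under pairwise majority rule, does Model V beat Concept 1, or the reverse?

Model V

Ballots ranking Model V above Concept 1: 2 + 3 + 2 + 3 = 10.
Ballots ranking Concept 1 above Model V: 13 − 10 = 3.
Model V wins the head-to-head 10–3.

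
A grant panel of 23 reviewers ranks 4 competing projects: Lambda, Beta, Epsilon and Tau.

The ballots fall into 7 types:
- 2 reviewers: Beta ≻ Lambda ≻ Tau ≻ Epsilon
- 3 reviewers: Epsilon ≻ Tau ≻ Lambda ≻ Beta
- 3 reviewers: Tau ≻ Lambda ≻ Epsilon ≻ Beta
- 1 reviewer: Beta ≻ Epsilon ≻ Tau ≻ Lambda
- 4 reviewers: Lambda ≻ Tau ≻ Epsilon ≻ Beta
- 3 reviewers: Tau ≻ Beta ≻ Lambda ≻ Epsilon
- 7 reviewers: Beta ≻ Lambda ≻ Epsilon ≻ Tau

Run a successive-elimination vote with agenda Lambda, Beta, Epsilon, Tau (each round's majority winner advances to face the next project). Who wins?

Tau

Round 1: Lambda vs Beta — 10–13, Beta advances.
Round 2: Beta vs Epsilon — 13–10, Beta advances.
Round 3: Beta vs Tau — 10–13, Tau advances.
Tau survives the agenda.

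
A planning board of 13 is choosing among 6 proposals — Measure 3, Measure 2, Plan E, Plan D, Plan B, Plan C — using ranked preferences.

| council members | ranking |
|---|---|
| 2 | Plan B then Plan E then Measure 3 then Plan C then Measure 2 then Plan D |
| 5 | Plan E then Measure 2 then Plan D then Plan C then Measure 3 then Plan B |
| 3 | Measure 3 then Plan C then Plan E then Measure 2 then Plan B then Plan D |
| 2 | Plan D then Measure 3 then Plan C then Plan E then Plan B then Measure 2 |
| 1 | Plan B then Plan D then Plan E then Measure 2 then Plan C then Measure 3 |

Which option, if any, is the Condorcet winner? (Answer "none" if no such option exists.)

Plan E

Pairwise majorities:
Measure 3 vs Measure 2: Measure 3 is ranked higher on 2+3+2 = 7 ballots, Measure 2 on 6. Measure 3 wins 7–6.
Measure 3 vs Plan E: Measure 3 is ranked higher on 3+2 = 5 ballots, Plan E on 8. Plan E wins 8–5.
Measure 3 vs Plan D: 5 to 8, Plan D.
Measure 3 vs Plan B: 5+3+2 = 10 for Measure 3, 3 for Plan B — Measure 3 by 10–3.
Measure 3 vs Plan C: Measure 3 preferred on 2+3+2 = 7 ballots; Measure 3 wins 7–6.
Measure 2 vs Plan E: Measure 2 preferred on 0 ballots; Plan E wins 13–0.
Measure 2 vs Plan D: 2+5+3 = 10 for Measure 2, 3 for Plan D — Measure 2 by 10–3.
Measure 2 vs Plan B: 8 to 5, Measure 2.
Measure 2 vs Plan C: 6 to 7, Plan C.
Plan E vs Plan D: Plan E is ranked higher on 2+5+3 = 10 ballots, Plan D on 3. Plan E wins 10–3.
Plan E vs Plan B: 5+3+2 = 10 for Plan E, 3 for Plan B — Plan E by 10–3.
Plan E vs Plan C: 2+5+1 = 8 for Plan E, 5 for Plan C — Plan E by 8–5.
Plan D vs Plan B: 5+2 = 7 for Plan D, 6 for Plan B — Plan D by 7–6.
Plan D vs Plan C: 8 to 5, Plan D.
Plan B vs Plan C: Plan B is ranked higher on 2+1 = 3 ballots, Plan C on 10. Plan C wins 10–3.
Plan E wins every pairwise contest, so Plan E is the Condorcet winner.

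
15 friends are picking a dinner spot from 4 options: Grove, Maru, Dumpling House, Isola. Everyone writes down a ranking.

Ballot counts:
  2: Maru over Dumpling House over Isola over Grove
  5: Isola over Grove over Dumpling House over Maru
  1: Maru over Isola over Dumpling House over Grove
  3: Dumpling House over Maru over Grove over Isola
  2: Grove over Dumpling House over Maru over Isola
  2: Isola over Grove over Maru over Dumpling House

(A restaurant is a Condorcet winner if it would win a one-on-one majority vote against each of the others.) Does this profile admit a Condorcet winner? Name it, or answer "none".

Head-to-head results (15 friends):
Grove vs Maru: Grove wins 9–6.
Grove vs Dumpling House: Grove wins 9–6.
Grove vs Isola: Isola, 10–5.
Maru–Dumpling House: Dumpling House 10–5.
Maru vs Isola: Maru, 8–7.
Dumpling House vs Isola: Isola wins 8–7.
Each restaurant drops at least one matchup (Grove loses to Isola; Maru loses to Grove; Dumpling House loses to Grove; Isola loses to Maru); the cycle Grove beats Maru beats Isola beats Grove rules out a Condorcet winner.

none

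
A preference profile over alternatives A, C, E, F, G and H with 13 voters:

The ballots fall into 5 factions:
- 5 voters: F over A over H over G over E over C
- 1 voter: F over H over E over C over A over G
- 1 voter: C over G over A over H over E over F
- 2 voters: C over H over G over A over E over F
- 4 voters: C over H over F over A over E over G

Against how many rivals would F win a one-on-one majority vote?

3

F against each rival (13 voters):
F vs A: 10 to 3, F.
F vs C: C, 7–6.
F vs E: F wins 10–3.
F vs G: F wins 10–3.
F–H: H 7–6.
F beats A, E, G; loses to C, H — 3 pairwise wins.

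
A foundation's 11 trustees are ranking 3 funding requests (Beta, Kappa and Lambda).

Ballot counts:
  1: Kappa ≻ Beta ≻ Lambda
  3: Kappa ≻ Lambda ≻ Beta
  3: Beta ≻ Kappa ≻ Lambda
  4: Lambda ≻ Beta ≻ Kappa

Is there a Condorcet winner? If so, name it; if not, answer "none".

none

Head-to-head results (11 reviewers):
Beta vs Kappa: Beta is ranked higher on 3+4 = 7 ballots, Kappa on 4. Beta wins 7–4.
Beta vs Lambda: Beta is ranked higher on 1+3 = 4 ballots, Lambda on 7. Lambda wins 7–4.
Kappa vs Lambda: Kappa is ranked higher on 1+3+3 = 7 ballots, Lambda on 4. Kappa wins 7–4.
Each project drops at least one matchup (Beta loses to Lambda; Kappa loses to Beta; Lambda loses to Kappa); the cycle Beta > Kappa > Lambda > Beta rules out a Condorcet winner.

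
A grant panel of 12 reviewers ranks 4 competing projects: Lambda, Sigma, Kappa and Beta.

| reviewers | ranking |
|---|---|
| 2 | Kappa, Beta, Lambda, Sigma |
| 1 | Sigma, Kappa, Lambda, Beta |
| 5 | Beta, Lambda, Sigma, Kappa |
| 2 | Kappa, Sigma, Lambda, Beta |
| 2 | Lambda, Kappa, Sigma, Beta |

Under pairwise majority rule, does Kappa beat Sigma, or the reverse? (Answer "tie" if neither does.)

tie

Ballots ranking Kappa above Sigma: 2 + 2 + 2 = 6.
Ballots ranking Sigma above Kappa: 12 − 6 = 6.
6–6: the pair ties.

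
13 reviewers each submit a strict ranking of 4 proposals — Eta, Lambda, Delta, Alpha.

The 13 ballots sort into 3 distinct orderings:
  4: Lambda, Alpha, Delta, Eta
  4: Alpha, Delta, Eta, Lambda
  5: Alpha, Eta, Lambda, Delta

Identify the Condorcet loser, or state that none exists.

none

Head-to-head results (13 reviewers):
Eta vs Lambda: Eta is ranked higher on 4+5 = 9 ballots, Lambda on 4. Eta wins 9–4.
Eta vs Delta: 5 to 8, Delta.
Eta vs Alpha: Alpha wins 13–0.
Lambda vs Delta: 9 to 4, Lambda.
Lambda–Alpha: Alpha 9–4.
Delta vs Alpha: Delta preferred on 0 ballots; Alpha wins 13–0.
Each project has at least one pairwise win (Eta beats Lambda; Lambda beats Delta; Delta beats Eta; Alpha beats Eta) — no Condorcet loser.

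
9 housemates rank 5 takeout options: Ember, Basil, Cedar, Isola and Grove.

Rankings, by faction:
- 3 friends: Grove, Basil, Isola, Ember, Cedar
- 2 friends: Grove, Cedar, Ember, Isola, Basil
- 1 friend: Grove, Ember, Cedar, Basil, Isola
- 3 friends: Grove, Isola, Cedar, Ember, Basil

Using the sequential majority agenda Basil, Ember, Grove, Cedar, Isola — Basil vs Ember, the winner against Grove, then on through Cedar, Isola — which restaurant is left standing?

Grove

Round 1: Basil vs Ember — 3–6, Ember advances.
Round 2: Ember vs Grove — 0–9, Grove advances.
Round 3: Grove vs Cedar — 9–0, Grove advances.
Round 4: Grove vs Isola — 9–0, Grove advances.
Grove survives the agenda.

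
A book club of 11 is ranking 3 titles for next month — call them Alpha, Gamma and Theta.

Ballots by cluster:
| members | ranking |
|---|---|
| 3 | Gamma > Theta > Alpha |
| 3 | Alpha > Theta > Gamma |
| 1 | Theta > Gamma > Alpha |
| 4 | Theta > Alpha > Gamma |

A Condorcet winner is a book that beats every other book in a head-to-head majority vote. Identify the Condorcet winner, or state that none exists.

Theta

Head-to-head results (11 members):
Alpha vs Gamma: Alpha is ranked higher on 3+4 = 7 ballots, Gamma on 4. Alpha wins 7–4.
Alpha vs Theta: 3 to 8, Theta.
Gamma vs Theta: 3 for Gamma, 8 for Theta — Theta by 8–3.
Theta beats each of Alpha, Gamma — Theta is the Condorcet winner.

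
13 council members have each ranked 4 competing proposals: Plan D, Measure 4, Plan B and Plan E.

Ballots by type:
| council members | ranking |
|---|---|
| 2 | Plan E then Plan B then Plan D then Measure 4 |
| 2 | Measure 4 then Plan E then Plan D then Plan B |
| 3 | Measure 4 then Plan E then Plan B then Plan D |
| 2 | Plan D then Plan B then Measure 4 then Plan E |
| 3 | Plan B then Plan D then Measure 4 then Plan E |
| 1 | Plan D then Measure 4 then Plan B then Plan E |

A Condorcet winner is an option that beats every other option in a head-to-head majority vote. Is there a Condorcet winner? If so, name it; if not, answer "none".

Check each pair by majority over 13 ballots:
Plan D vs Measure 4: 8 to 5, Plan D.
Plan D vs Plan B: Plan D is ranked higher on 2+2+1 = 5 ballots, Plan B on 8. Plan B wins 8–5.
Plan D vs Plan E: 2+3+1 = 6 for Plan D, 7 for Plan E — Plan E by 7–6.
Measure 4 vs Plan B: 2+3+1 = 6 for Measure 4, 7 for Plan B — Plan B by 7–6.
Measure 4 vs Plan E: 11 to 2, Measure 4.
Plan B vs Plan E: Plan B preferred on 2+3+1 = 6 ballots; Plan E wins 7–6.
Each option drops at least one matchup (Plan D loses to Plan B; Measure 4 loses to Plan D; Plan B loses to Plan E; Plan E loses to Measure 4); the cycle Plan D > Measure 4 > Plan E > Plan D rules out a Condorcet winner.

none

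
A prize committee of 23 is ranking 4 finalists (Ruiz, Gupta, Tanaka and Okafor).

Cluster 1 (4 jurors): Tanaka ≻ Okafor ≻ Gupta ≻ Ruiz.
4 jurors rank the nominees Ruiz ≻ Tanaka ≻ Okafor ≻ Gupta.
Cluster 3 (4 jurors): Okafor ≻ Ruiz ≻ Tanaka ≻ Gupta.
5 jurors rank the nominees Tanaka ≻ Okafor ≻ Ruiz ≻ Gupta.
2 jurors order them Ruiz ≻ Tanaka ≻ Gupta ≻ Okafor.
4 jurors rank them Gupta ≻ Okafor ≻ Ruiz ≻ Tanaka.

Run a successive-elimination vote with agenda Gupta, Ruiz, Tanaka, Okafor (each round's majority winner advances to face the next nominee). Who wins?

Round 1: Gupta vs Ruiz — 8–15, Ruiz advances.
Round 2: Ruiz vs Tanaka — 14–9, Ruiz advances.
Round 3: Ruiz vs Okafor — 6–17, Okafor advances.
The agenda winner is Okafor.

Okafor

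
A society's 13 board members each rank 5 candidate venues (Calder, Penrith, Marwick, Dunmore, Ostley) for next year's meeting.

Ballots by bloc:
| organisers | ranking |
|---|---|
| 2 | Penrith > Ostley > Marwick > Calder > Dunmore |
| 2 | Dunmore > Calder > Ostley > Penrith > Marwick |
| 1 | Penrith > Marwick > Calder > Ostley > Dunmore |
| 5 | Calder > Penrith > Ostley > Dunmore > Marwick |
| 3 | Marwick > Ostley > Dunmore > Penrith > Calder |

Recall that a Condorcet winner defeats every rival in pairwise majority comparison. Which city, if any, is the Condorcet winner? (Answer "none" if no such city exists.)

Calder

Pairwise majorities:
Calder vs Penrith: Calder, 7–6.
Calder–Marwick: Calder 7–6.
Calder vs Dunmore: Calder wins 8–5.
Calder vs Ostley: Calder wins 8–5.
Penrith–Marwick: Penrith 10–3.
Penrith–Dunmore: Penrith 8–5.
Penrith vs Ostley: Penrith, 8–5.
Marwick vs Dunmore: Dunmore, 7–6.
Marwick vs Ostley: Ostley wins 9–4.
Dunmore–Ostley: Ostley 11–2.
Only Calder has no losses; Calder is the Condorcet winner.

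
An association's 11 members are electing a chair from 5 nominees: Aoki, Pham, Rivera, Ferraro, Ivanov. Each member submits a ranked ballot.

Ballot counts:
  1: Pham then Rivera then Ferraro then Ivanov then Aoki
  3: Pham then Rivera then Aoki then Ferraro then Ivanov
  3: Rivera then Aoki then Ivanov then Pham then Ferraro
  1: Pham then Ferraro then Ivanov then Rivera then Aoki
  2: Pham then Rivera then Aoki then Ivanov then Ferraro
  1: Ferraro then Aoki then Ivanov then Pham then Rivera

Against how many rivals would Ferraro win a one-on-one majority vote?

1

Ferraro against each rival (11 voters):
Ferraro vs Aoki: Aoki wins 8–3.
Ferraro vs Pham: 1 for Ferraro, 10 for Pham — Pham by 10–1.
Ferraro–Rivera: Rivera 9–2.
Ferraro vs Ivanov: 1+3+1+1 = 6 for Ferraro, 5 for Ivanov — Ferraro by 6–5.
Ferraro beats Ivanov; loses to Aoki, Pham, Rivera — 1 pairwise win.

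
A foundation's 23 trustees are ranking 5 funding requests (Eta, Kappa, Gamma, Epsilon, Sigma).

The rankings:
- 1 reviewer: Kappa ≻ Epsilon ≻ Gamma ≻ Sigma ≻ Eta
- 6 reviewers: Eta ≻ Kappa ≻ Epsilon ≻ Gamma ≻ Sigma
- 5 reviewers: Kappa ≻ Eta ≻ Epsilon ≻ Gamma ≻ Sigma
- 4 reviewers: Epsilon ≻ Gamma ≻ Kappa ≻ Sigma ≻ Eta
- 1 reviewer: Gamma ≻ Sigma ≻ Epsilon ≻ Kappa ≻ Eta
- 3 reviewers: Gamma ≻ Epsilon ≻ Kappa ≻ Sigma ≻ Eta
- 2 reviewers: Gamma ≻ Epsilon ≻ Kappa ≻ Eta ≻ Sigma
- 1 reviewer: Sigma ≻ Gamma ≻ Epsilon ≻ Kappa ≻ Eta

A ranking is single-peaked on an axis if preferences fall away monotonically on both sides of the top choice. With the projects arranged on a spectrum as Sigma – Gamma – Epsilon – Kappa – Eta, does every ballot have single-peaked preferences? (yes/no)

yes

Axis positions: Sigma=1, Gamma=2, Epsilon=3, Kappa=4, Eta=5.
Group 1 (peak Kappa at position 4): ranking walks positions 4-3-2-1-5, expanding outward from the peak — single-peaked.
Group 2 (peak Eta at position 5): ranking walks positions 5-4-3-2-1, expanding outward from the peak — single-peaked.
Group 3 (peak Kappa at position 4): ranking walks positions 4-5-3-2-1, expanding outward from the peak — single-peaked.
Group 4 (peak Epsilon at position 3): ranking walks positions 3-2-4-1-5, expanding outward from the peak — single-peaked.
Group 5 (peak Gamma at position 2): ranking walks positions 2-1-3-4-5, expanding outward from the peak — single-peaked.
Group 6 (peak Gamma at position 2): ranking walks positions 2-3-4-1-5, expanding outward from the peak — single-peaked.
Group 7 (peak Gamma at position 2): ranking walks positions 2-3-4-5-1, expanding outward from the peak — single-peaked.
Group 8 (peak Sigma at position 1): ranking walks positions 1-2-3-4-5, expanding outward from the peak — single-peaked.
Every ranking is single-peaked on this axis.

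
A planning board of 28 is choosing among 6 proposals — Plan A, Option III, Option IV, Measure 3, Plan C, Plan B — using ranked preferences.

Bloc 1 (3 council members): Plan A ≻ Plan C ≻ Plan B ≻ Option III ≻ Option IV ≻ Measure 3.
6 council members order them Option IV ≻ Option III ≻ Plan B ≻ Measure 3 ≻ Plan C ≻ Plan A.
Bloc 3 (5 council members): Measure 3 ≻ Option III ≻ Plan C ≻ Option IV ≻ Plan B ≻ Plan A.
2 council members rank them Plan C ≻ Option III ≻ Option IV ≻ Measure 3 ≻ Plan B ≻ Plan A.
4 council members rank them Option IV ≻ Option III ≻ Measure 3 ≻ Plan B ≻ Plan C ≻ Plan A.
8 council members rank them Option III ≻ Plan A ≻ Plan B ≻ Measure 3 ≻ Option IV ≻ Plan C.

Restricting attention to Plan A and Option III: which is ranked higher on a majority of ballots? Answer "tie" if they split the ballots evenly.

Ballots ranking Plan A above Option III: 3.
Ballots ranking Option III above Plan A: 28 − 3 = 25.
Option III wins the head-to-head 25–3.

Option III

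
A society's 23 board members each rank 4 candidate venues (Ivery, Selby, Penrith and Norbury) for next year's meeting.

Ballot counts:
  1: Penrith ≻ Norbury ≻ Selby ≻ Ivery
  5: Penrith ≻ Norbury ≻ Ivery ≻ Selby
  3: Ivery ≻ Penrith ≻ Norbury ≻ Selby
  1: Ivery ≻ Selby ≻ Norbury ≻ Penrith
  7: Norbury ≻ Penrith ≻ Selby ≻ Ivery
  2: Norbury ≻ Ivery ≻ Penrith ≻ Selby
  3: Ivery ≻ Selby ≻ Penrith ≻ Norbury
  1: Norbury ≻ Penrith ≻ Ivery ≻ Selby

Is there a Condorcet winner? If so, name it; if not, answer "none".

Head-to-head results (23 organisers):
Ivery vs Selby: 15 to 8, Ivery.
Ivery vs Penrith: Ivery preferred on 3+1+2+3 = 9 ballots; Penrith wins 14–9.
Ivery vs Norbury: 7 to 16, Norbury.
Selby vs Penrith: 4 to 19, Penrith.
Selby vs Norbury: 1+3 = 4 for Selby, 19 for Norbury — Norbury by 19–4.
Penrith vs Norbury: 12 to 11, Penrith.
Penrith defeats every rival head-to-head and is the Condorcet winner.

Penrith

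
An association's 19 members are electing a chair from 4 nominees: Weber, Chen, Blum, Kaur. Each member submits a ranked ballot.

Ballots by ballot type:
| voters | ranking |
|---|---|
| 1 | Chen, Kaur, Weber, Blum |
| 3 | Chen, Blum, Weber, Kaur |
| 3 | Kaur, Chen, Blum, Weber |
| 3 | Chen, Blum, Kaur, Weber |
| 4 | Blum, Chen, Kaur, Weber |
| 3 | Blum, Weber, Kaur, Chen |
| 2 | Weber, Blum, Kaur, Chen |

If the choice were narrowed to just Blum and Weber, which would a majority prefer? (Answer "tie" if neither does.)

Blum

Ballots ranking Blum above Weber: 3 + 3 + 3 + 4 + 3 = 16.
Ballots ranking Weber above Blum: 19 − 16 = 3.
Blum wins the head-to-head 16–3.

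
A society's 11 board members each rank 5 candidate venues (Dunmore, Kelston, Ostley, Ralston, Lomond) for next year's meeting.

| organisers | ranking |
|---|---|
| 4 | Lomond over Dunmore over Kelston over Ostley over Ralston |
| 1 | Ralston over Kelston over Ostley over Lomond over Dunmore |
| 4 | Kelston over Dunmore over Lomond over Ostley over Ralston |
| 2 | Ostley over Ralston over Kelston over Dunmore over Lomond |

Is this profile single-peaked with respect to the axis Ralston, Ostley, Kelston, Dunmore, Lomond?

Axis positions: Ralston=1, Ostley=2, Kelston=3, Dunmore=4, Lomond=5.
Cluster 1 (peak Lomond at position 5): ranking walks positions 5-4-3-2-1, expanding outward from the peak — single-peaked.
Cluster 2: ranking walks positions 1-3-2-5-4; Kelston is ranked above Ostley even though Ostley lies between Kelston and the peak Ralston on the axis — preferences dip and rise again. Not single-peaked.
Cluster 3 (peak Kelston at position 3): ranking walks positions 3-4-5-2-1, expanding outward from the peak — single-peaked.
Cluster 4 (peak Ostley at position 2): ranking walks positions 2-1-3-4-5, expanding outward from the peak — single-peaked.
Cluster 2 violates single-peakedness, so the profile is not single-peaked on this axis.

no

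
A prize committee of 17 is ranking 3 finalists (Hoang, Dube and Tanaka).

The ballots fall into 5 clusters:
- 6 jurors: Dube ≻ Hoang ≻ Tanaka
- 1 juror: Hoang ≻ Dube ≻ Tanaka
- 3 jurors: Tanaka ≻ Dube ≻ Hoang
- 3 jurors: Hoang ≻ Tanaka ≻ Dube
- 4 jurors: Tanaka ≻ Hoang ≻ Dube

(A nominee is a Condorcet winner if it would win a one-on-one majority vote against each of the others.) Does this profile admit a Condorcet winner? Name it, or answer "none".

Pairwise majorities:
Hoang vs Dube: Dube wins 9–8.
Hoang–Tanaka: Hoang 10–7.
Dube–Tanaka: Tanaka 10–7.
Every nominee loses at least once (Hoang loses to Dube; Dube loses to Tanaka; Tanaka loses to Hoang). The majority relation contains the cycle Hoang > Tanaka > Dube > Hoang, so there is no Condorcet winner.

none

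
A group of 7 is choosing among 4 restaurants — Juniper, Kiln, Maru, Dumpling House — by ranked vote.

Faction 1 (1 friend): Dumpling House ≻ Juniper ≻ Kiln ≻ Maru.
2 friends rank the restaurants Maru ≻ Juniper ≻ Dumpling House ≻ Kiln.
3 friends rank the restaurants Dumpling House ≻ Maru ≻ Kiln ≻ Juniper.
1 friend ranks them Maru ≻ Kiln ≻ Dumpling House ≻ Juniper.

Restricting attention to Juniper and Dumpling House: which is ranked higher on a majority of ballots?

Dumpling House

Ballots ranking Juniper above Dumpling House: 2.
Ballots ranking Dumpling House above Juniper: 7 − 2 = 5.
Dumpling House wins the head-to-head 5–2.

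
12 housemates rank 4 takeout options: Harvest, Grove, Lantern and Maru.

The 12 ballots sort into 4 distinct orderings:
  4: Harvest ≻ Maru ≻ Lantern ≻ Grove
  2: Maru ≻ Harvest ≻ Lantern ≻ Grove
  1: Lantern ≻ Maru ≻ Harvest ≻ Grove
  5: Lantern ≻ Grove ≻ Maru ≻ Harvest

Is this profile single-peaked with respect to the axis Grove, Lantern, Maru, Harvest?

yes

Axis positions: Grove=1, Lantern=2, Maru=3, Harvest=4.
Type 1 (peak Harvest at position 4): ranking walks positions 4-3-2-1, expanding outward from the peak — single-peaked.
Type 2 (peak Maru at position 3): ranking walks positions 3-4-2-1, expanding outward from the peak — single-peaked.
Type 3 (peak Lantern at position 2): ranking walks positions 2-3-4-1, expanding outward from the peak — single-peaked.
Type 4 (peak Lantern at position 2): ranking walks positions 2-1-3-4, expanding outward from the peak — single-peaked.
Every ranking is single-peaked on this axis.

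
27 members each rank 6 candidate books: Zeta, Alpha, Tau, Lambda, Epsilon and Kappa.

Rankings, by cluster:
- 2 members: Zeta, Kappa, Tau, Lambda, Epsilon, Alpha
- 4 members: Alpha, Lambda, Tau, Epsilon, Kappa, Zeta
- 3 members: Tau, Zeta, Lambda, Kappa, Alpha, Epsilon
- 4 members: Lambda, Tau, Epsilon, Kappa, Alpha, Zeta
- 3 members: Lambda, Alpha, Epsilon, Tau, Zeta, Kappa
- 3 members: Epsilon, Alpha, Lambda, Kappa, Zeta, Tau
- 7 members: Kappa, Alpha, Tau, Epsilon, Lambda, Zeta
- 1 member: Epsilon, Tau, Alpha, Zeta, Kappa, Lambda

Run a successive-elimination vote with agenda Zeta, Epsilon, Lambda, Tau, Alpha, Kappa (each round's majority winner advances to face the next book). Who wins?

Round 1: Zeta vs Epsilon — 5–22, Epsilon advances.
Round 2: Epsilon vs Lambda — 11–16, Lambda advances.
Round 3: Lambda vs Tau — 14–13, Lambda advances.
Round 4: Lambda vs Alpha — 12–15, Alpha advances.
Round 5: Alpha vs Kappa — 11–16, Kappa advances.
Kappa survives the agenda.

Kappa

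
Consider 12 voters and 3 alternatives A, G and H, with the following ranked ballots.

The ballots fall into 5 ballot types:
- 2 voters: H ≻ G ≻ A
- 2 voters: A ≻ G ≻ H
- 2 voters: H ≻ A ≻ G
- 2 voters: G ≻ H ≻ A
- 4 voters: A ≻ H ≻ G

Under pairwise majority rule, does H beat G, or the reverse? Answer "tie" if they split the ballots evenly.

Ballots ranking H above G: 2 + 2 + 4 = 8.
Ballots ranking G above H: 12 − 8 = 4.
H wins the head-to-head 8–4.

H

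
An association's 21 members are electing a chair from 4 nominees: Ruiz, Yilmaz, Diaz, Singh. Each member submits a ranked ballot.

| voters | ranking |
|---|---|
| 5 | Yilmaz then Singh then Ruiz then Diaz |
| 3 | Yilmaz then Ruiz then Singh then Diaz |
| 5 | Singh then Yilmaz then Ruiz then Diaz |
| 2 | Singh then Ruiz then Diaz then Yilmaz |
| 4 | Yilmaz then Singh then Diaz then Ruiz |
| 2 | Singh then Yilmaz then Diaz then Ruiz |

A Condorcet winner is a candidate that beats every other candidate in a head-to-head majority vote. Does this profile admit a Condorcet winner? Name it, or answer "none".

Yilmaz

Pairwise majorities:
Ruiz vs Yilmaz: Yilmaz wins 19–2.
Ruiz–Diaz: Ruiz 15–6.
Ruiz–Singh: Singh 18–3.
Yilmaz vs Diaz: 5+3+5+4+2 = 19 for Yilmaz, 2 for Diaz — Yilmaz by 19–2.
Yilmaz vs Singh: Yilmaz preferred on 5+3+4 = 12 ballots; Yilmaz wins 12–9.
Diaz–Singh: Singh 21–0.
Yilmaz beats each of Ruiz, Diaz, Singh — Yilmaz is the Condorcet winner.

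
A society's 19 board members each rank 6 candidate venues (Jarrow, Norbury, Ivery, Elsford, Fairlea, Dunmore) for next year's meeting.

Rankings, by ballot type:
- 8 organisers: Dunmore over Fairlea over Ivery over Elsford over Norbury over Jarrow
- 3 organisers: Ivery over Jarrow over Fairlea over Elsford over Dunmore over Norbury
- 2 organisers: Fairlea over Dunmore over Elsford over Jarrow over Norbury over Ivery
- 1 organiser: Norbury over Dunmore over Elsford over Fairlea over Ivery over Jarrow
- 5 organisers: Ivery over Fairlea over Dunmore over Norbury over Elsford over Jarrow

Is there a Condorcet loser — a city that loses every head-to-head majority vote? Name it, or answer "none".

Pairwise majorities:
Jarrow vs Norbury: Norbury wins 14–5.
Jarrow vs Ivery: Ivery wins 17–2.
Jarrow vs Elsford: Elsford, 16–3.
Jarrow vs Fairlea: Fairlea, 16–3.
Jarrow vs Dunmore: Dunmore, 16–3.
Norbury vs Ivery: Ivery, 16–3.
Norbury vs Elsford: 6 to 13, Elsford.
Norbury vs Fairlea: 1 for Norbury, 18 for Fairlea — Fairlea by 18–1.
Norbury vs Dunmore: 1 to 18, Dunmore.
Ivery vs Elsford: 16 to 3, Ivery.
Ivery vs Fairlea: Ivery preferred on 3+5 = 8 ballots; Fairlea wins 11–8.
Ivery–Dunmore: Dunmore 11–8.
Elsford–Fairlea: Fairlea 18–1.
Elsford vs Dunmore: Elsford preferred on 3 ballots; Dunmore wins 16–3.
Fairlea vs Dunmore: Fairlea is ranked higher on 3+2+5 = 10 ballots, Dunmore on 9. Fairlea wins 10–9.
Jarrow is beaten in every head-to-head and is the Condorcet loser.

Jarrow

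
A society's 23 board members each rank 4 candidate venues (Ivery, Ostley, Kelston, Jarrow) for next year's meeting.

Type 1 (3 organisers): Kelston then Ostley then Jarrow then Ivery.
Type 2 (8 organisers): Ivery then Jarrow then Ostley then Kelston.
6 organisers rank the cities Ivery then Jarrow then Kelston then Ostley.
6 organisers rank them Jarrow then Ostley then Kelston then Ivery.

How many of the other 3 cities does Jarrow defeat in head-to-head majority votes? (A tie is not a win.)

2

Jarrow against each rival (23 organisers):
Jarrow–Ivery: Ivery 14–9.
Jarrow vs Ostley: Jarrow, 20–3.
Jarrow–Kelston: Jarrow 20–3.
Jarrow beats Ostley, Kelston; loses to Ivery — 2 pairwise wins.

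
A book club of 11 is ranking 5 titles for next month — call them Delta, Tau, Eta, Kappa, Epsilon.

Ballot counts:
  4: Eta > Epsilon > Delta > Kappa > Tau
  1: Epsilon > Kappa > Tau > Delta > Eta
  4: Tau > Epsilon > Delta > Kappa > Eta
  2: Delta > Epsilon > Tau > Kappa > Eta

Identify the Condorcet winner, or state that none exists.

Head-to-head results (11 members):
Delta vs Tau: Delta preferred on 4+2 = 6 ballots; Delta wins 6–5.
Delta vs Eta: Delta preferred on 1+4+2 = 7 ballots; Delta wins 7–4.
Delta vs Kappa: 4+4+2 = 10 for Delta, 1 for Kappa — Delta by 10–1.
Delta vs Epsilon: 2 for Delta, 9 for Epsilon — Epsilon by 9–2.
Tau vs Eta: 1+4+2 = 7 for Tau, 4 for Eta — Tau by 7–4.
Tau vs Kappa: 6 to 5, Tau.
Tau vs Epsilon: Tau preferred on 4 ballots; Epsilon wins 7–4.
Eta vs Kappa: 4 for Eta, 7 for Kappa — Kappa by 7–4.
Eta vs Epsilon: Eta is ranked higher on 4 ballots, Epsilon on 7. Epsilon wins 7–4.
Kappa vs Epsilon: 0 to 11, Epsilon.
Epsilon defeats every rival head-to-head and is the Condorcet winner.

Epsilon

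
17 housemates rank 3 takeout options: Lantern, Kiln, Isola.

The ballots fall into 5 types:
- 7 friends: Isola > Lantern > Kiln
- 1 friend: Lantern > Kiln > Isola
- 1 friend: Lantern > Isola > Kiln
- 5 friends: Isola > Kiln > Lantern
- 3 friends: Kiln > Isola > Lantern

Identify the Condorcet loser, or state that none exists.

Head-to-head results (17 friends):
Lantern vs Kiln: Lantern, 9–8.
Lantern vs Isola: Isola wins 15–2.
Kiln vs Isola: 1+3 = 4 for Kiln, 13 for Isola — Isola by 13–4.
Only Kiln has no wins; Kiln is the Condorcet loser.

Kiln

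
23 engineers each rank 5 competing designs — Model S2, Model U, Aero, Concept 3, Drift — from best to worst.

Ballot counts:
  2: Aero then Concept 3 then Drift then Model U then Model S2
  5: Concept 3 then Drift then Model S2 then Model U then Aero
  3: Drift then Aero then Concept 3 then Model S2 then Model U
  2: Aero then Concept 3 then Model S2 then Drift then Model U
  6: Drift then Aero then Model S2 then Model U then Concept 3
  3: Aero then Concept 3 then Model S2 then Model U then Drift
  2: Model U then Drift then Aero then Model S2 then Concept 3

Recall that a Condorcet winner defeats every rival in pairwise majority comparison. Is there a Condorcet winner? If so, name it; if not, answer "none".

Check each pair by majority over 23 ballots:
Model S2 vs Model U: Model S2, 19–4.
Model S2 vs Aero: Aero wins 18–5.
Model S2 vs Concept 3: 6+2 = 8 for Model S2, 15 for Concept 3 — Concept 3 by 15–8.
Model S2–Drift: Drift 18–5.
Model U–Aero: Aero 16–7.
Model U vs Concept 3: Model U is ranked higher on 6+2 = 8 ballots, Concept 3 on 15. Concept 3 wins 15–8.
Model U vs Drift: Drift wins 18–5.
Aero vs Concept 3: 18 to 5, Aero.
Aero vs Drift: 7 to 16, Drift.
Concept 3 vs Drift: 2+5+2+3 = 12 for Concept 3, 11 for Drift — Concept 3 by 12–11.
No design is unbeaten: Model S2 loses to Aero; Model U loses to Model S2; Aero loses to Drift; Concept 3 loses to Aero; Drift loses to Concept 3. In particular Aero → Concept 3 → Drift → Aero is a majority cycle — no Condorcet winner exists.

none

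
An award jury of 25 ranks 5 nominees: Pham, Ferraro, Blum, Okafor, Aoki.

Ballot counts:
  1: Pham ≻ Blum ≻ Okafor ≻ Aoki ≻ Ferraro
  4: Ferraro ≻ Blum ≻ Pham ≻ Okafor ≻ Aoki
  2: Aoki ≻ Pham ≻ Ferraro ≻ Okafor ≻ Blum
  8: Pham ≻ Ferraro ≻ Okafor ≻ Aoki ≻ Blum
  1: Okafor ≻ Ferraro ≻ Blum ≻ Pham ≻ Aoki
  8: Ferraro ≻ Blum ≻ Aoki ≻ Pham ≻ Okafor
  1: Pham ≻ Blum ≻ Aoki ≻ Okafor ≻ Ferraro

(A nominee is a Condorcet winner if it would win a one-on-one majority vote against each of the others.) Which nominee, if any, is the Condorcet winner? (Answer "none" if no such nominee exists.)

Ferraro

Head-to-head results (25 jurors):
Pham vs Ferraro: Pham is ranked higher on 1+2+8+1 = 12 ballots, Ferraro on 13. Ferraro wins 13–12.
Pham vs Blum: 12 to 13, Blum.
Pham vs Okafor: Pham is ranked higher on 1+4+2+8+8+1 = 24 ballots, Okafor on 1. Pham wins 24–1.
Pham vs Aoki: 1+4+8+1+1 = 15 for Pham, 10 for Aoki — Pham by 15–10.
Ferraro vs Blum: Ferraro preferred on 4+2+8+1+8 = 23 ballots; Ferraro wins 23–2.
Ferraro vs Okafor: Ferraro is ranked higher on 4+2+8+8 = 22 ballots, Okafor on 3. Ferraro wins 22–3.
Ferraro vs Aoki: Ferraro preferred on 4+8+1+8 = 21 ballots; Ferraro wins 21–4.
Blum vs Okafor: 14 to 11, Blum.
Blum vs Aoki: Blum is ranked higher on 1+4+1+8+1 = 15 ballots, Aoki on 10. Blum wins 15–10.
Okafor vs Aoki: 14 to 11, Okafor.
Ferraro defeats every rival head-to-head and is the Condorcet winner.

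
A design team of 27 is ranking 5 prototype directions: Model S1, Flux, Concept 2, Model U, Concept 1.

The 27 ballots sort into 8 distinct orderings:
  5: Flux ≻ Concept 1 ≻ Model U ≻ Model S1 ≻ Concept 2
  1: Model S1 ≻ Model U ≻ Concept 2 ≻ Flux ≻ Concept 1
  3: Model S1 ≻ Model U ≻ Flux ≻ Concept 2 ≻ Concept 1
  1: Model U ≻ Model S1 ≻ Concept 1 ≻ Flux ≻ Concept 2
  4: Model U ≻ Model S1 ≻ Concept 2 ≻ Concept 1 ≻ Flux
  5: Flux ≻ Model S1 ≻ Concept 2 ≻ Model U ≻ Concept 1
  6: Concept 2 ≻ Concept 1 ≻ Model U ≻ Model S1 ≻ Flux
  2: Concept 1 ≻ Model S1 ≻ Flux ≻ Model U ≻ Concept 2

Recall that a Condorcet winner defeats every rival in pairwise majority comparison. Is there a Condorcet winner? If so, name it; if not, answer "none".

Head-to-head results (27 engineers):
Model S1 vs Flux: Model S1 preferred on 1+3+1+4+6+2 = 17 ballots; Model S1 wins 17–10.
Model S1 vs Concept 2: 21 for Model S1, 6 for Concept 2 — Model S1 by 21–6.
Model S1 vs Model U: Model S1 preferred on 1+3+5+2 = 11 ballots; Model U wins 16–11.
Model S1 vs Concept 1: 1+3+1+4+5 = 14 for Model S1, 13 for Concept 1 — Model S1 by 14–13.
Flux vs Concept 2: 16 to 11, Flux.
Flux vs Model U: Flux is ranked higher on 5+5+2 = 12 ballots, Model U on 15. Model U wins 15–12.
Flux vs Concept 1: Flux is ranked higher on 5+1+3+5 = 14 ballots, Concept 1 on 13. Flux wins 14–13.
Concept 2 vs Model U: Concept 2 is ranked higher on 5+6 = 11 ballots, Model U on 16. Model U wins 16–11.
Concept 2 vs Concept 1: 1+3+4+5+6 = 19 for Concept 2, 8 for Concept 1 — Concept 2 by 19–8.
Model U vs Concept 1: 1+3+1+4+5 = 14 for Model U, 13 for Concept 1 — Model U by 14–13.
Model U wins every pairwise contest, so Model U is the Condorcet winner.

Model U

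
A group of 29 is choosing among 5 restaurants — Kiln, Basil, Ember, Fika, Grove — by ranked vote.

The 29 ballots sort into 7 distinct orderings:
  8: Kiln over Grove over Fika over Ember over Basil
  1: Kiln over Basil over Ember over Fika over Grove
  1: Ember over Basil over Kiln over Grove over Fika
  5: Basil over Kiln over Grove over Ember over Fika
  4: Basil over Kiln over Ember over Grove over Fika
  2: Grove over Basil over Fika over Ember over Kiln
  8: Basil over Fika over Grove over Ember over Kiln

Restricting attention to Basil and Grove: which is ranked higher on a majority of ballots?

Ballots ranking Basil above Grove: 1 + 1 + 5 + 4 + 8 = 19.
Ballots ranking Grove above Basil: 29 − 19 = 10.
Basil wins the head-to-head 19–10.

Basil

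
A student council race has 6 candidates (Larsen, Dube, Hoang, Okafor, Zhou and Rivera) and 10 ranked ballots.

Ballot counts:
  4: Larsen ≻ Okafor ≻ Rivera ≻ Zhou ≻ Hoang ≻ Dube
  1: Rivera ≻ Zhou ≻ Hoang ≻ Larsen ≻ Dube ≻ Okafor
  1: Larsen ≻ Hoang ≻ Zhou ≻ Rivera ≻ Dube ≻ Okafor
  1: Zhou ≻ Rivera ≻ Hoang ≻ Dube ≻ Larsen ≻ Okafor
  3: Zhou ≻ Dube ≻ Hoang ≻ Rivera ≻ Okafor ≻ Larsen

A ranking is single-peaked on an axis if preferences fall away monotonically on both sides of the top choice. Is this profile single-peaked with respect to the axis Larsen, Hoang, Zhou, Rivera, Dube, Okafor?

Axis positions: Larsen=1, Hoang=2, Zhou=3, Rivera=4, Dube=5, Okafor=6.
Bloc 1: ranking walks positions 1-6-4-3-2-5; Okafor is ranked above Hoang even though Hoang lies between Okafor and the peak Larsen on the axis — preferences dip and rise again. Not single-peaked.
Bloc 2 (peak Rivera at position 4): ranking walks positions 4-3-2-1-5-6, expanding outward from the peak — single-peaked.
Bloc 3 (peak Larsen at position 1): ranking walks positions 1-2-3-4-5-6, expanding outward from the peak — single-peaked.
Bloc 4 (peak Zhou at position 3): ranking walks positions 3-4-2-5-1-6, expanding outward from the peak — single-peaked.
Bloc 5: ranking walks positions 3-5-2-4-6-1; Dube is ranked above Rivera even though Rivera lies between Dube and the peak Zhou on the axis — preferences dip and rise again. Not single-peaked.
Bloc 1 violates single-peakedness, so the profile is not single-peaked on this axis.

no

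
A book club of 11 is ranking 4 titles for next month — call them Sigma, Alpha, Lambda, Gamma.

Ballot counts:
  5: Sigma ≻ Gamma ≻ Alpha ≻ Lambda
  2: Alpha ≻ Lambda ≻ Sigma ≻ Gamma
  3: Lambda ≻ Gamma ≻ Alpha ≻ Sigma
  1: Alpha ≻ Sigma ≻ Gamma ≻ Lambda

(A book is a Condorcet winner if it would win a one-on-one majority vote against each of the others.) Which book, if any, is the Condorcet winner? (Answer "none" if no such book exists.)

Check each pair by majority over 11 ballots:
Sigma vs Alpha: Sigma is ranked higher on 5 ballots, Alpha on 6. Alpha wins 6–5.
Sigma vs Lambda: Sigma is ranked higher on 5+1 = 6 ballots, Lambda on 5. Sigma wins 6–5.
Sigma vs Gamma: 5+2+1 = 8 for Sigma, 3 for Gamma — Sigma by 8–3.
Alpha vs Lambda: Alpha preferred on 5+2+1 = 8 ballots; Alpha wins 8–3.
Alpha vs Gamma: 3 to 8, Gamma.
Lambda vs Gamma: 2+3 = 5 for Lambda, 6 for Gamma — Gamma by 6–5.
Every book loses at least once (Sigma loses to Alpha; Alpha loses to Gamma; Lambda loses to Sigma; Gamma loses to Sigma). The majority relation contains the cycle Sigma > Gamma > Alpha > Sigma, so there is no Condorcet winner.

none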